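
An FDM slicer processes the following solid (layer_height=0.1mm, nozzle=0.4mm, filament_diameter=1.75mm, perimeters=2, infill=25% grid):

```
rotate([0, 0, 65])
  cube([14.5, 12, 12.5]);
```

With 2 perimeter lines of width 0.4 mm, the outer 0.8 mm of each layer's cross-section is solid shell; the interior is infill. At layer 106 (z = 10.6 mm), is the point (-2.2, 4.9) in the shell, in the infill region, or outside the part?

infill

At z = 10.6 mm: the cube (footprint 14.5×12) is included at this height; (rotated 65° about Z; rotation is an isometry so areas/perimeters/island counts are preserved). Overall, the cross-section is a single solid region. Undo the 65° rotation: the query point maps to (3.511, 4.065) in the un-rotated model frame. The nearest boundary edge runs (0.00, 12.00)→(0.00, 0.00); distance from the point to it = 3.51 mm. The point is inside the cross-section and 3.51 mm from the nearest boundary — more than the 0.8 mm shell width (2 × 0.4), so it's in the infill interior.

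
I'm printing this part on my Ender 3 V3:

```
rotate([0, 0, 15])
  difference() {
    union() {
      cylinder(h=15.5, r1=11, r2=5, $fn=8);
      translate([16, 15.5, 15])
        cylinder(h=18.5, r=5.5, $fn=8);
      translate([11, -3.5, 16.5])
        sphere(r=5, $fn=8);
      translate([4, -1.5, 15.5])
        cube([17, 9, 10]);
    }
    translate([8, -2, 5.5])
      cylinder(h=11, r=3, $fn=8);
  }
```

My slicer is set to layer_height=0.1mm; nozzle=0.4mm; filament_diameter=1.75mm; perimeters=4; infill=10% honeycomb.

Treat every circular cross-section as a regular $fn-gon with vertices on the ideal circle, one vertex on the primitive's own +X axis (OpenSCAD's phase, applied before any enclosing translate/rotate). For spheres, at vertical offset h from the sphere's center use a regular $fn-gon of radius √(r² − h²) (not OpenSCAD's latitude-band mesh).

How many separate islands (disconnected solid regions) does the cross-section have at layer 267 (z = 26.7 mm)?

At z = 26.7 mm: the cone is absent (z outside [0, 15.5]); the r=5.5 cylinder at (16, 15.5) gives a regular 8-gon of circumradius 5.5 (constant along its height); the sphere at (11, -3.5) is absent (|z−center|=10.200 > r=5); the cube at (4, -1.5) is not intersected at this z (z outside [15.5, 25.5]); Taking the union: only the r=5.5 cylinder at (16, 15.5) is present, so the union is just that shape — 1 connected region; the cylinder at (8, -2) is absent (z outside [5.5, 16.5]); Taking the first minus the rest: none of the subtracted shapes is present at this height, so that combined region is unchanged — 1 connected region; (whole slice rotated 15° about Z — lengths, areas and connectivity unchanged). Overall, the cross-section is a single solid region. Island count = 1.

1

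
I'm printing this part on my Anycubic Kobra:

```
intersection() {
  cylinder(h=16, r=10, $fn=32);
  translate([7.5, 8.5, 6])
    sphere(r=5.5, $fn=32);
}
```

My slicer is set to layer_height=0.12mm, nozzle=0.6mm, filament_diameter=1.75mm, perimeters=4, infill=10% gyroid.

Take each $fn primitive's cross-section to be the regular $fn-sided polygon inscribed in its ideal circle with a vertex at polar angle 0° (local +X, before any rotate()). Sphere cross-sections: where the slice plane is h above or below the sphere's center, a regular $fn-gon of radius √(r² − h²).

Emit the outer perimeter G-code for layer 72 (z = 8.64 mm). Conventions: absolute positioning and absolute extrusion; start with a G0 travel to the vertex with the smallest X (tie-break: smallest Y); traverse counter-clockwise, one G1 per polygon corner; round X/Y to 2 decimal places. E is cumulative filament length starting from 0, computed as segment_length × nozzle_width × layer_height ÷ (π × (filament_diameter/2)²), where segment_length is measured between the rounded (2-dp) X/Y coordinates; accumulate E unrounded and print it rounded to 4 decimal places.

At z = 8.64 mm: the r=10 cylinder gives a regular 32-gon of circumradius 10 (constant along its height); the r=5.5 sphere at (7.5, 8.5) slices to a regular 32-gon of circumradius 4.825 (√(r²−h²) with h=2.64 from center); Taking the intersection: the r=5.5 sphere at (7.5, 8.5) partially overlaps the r=10 cylinder; clipping to the common part keeps 20.36 mm² — 1 connected region. The outline is a single polygon with 17 vertices. Extrusion per mm of travel: 0.6 × 0.12 / (π × 0.875²) = 0.029934. Accumulating E over each segment gives final E = 0.5701.

G0 X2.68 Y8.50 Z8.64
G1 X2.77 Y7.56 E0.0283
G1 X3.04 Y6.65 E0.0567
G1 X3.49 Y5.82 E0.0849
G1 X4.09 Y5.09 E0.1132
G1 X4.82 Y4.49 E0.1415
G1 X5.65 Y4.04 E0.1698
G1 X6.56 Y3.77 E0.1982
G1 X7.50 Y3.68 E0.2265
G1 X8.44 Y3.77 E0.2547
G1 X9.15 Y3.98 E0.2769
G1 X8.31 Y5.56 E0.3305
G1 X7.07 Y7.07 E0.3889
G1 X5.56 Y8.31 E0.4474
G1 X3.83 Y9.24 E0.5062
G1 X2.80 Y9.55 E0.5384
G1 X2.77 Y9.44 E0.5418
G1 X2.68 Y8.50 E0.5701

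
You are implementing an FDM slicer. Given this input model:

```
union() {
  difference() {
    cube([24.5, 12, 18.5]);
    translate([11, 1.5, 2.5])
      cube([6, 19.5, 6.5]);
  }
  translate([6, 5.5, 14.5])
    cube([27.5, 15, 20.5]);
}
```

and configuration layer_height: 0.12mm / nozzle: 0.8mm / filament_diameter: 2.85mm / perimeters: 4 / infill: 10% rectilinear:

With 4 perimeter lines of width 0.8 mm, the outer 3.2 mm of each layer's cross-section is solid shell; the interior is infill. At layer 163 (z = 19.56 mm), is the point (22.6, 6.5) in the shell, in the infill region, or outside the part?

shell

At z = 19.56 mm: the cube is absent (z outside [0, 18.5]); the cube at (11, 1.5) does not reach this height (z outside [2.5, 9]); Subtracting the remaining from the first: the first operand is absent here, so nothing remains; the 27.5×15 cube at (6, 5.5) contributes its full rectangle; Combining (union): only the 27.5×15 cube at (6, 5.5) is present, so the union is just that shape — 1 connected region. Overall, the cross-section is a single solid region. The nearest boundary edge runs (6.00, 5.50)→(33.50, 5.50); distance from the point to it = 1.00 mm. The point is inside the cross-section, 1.00 mm from the nearest boundary — within the 3.2 mm shell band (4 × 0.8).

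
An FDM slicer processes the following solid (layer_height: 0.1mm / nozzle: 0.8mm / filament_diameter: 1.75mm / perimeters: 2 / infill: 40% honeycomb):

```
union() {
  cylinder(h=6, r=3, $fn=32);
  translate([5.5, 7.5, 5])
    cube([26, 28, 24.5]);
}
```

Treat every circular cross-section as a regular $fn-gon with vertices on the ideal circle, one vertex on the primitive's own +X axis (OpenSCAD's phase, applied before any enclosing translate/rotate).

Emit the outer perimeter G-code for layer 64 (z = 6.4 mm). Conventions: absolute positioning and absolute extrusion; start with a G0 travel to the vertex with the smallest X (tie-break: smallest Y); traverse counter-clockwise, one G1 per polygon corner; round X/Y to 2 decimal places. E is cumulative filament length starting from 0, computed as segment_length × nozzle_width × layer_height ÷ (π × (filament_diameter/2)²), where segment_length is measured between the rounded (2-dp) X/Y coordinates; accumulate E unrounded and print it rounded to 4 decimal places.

At z = 6.4 mm: the cylinder does not reach this height (z outside [0, 6]); the cube at (5.5, 7.5) is present — its section is the full 26×28 rectangle; Combining (union): only the 26×28 cube at (5.5, 7.5) is present, so the union is just that shape — 1 connected region. The outline is a single polygon with 4 vertices. Extrusion per mm of travel: 0.8 × 0.1 / (π × 0.875²) = 0.033260. Accumulating E over each segment gives final E = 3.5921.

G0 X5.50 Y7.50 Z6.40
G1 X31.50 Y7.50 E0.8648
G1 X31.50 Y35.50 E1.7960
G1 X5.50 Y35.50 E2.6608
G1 X5.50 Y7.50 E3.5921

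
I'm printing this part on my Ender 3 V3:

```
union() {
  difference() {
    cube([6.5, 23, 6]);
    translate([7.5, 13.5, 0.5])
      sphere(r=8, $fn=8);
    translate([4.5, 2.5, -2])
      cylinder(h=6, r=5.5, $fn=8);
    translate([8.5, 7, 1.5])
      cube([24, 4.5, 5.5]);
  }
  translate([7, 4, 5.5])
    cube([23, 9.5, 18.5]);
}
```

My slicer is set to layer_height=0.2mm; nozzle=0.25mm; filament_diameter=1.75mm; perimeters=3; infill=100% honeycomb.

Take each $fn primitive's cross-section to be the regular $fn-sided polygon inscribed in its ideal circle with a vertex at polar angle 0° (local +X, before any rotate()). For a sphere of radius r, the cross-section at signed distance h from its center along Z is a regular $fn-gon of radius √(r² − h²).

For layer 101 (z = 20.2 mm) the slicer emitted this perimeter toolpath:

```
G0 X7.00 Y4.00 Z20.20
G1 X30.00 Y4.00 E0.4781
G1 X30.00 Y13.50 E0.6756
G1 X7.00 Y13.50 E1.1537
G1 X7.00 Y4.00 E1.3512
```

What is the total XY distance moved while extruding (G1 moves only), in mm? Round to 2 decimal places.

65.00 mm

Sum the Euclidean lengths of each G1 segment: total = 65.00 mm.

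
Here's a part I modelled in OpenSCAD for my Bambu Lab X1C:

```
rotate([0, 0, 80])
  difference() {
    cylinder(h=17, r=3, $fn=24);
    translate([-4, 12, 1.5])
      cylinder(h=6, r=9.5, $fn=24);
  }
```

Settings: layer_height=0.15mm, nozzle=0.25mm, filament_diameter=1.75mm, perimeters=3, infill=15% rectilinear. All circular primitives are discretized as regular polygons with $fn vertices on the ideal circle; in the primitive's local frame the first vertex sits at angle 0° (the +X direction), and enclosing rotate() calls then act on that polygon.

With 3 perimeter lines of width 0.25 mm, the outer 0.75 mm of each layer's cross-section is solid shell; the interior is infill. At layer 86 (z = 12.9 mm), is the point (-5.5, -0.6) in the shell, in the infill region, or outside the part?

outside

At z = 12.9 mm: the r=3 cylinder contributes a regular 24-gon of circumradius 3; the cylinder at (-4, 12) is absent (z outside [1.5, 7.5]); After the difference (first − rest): none of the subtracted shapes is present at this height, so the r=3 cylinder is unchanged — 1 connected region; (whole slice rotated 80° about Z — lengths, areas and connectivity unchanged). Overall, the cross-section is a single solid region. Undo the 80° rotation: the query point maps to (-1.546, 5.312) in the un-rotated model frame. The nearest boundary edge runs (0.00, 3.00)→(-0.78, 2.90); distance from the point to it = 2.53 mm. The point is not inside any of the regions above, so it lies outside the cross-section (2.53 mm from the nearest boundary).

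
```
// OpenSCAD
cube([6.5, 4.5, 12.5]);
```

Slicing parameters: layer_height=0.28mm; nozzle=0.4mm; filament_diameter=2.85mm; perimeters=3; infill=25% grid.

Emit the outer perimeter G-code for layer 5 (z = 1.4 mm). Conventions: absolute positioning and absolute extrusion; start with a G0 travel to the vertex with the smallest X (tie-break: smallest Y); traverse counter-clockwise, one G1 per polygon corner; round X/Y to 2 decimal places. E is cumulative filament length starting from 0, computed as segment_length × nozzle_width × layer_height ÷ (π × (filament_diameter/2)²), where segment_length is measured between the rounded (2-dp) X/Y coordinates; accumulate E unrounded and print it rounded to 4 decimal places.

G0 X0.00 Y0.00 Z1.40
G1 X6.50 Y0.00 E0.1141
G1 X6.50 Y4.50 E0.1931
G1 X0.00 Y4.50 E0.3072
G1 X0.00 Y0.00 E0.3862

At z = 1.4 mm: the 6.5×4.5 cube contributes its full rectangle. The outline is a single polygon with 4 vertices. Extrusion per mm of travel: 0.4 × 0.28 / (π × 1.425²) = 0.017557. Accumulating E over each segment gives final E = 0.3862.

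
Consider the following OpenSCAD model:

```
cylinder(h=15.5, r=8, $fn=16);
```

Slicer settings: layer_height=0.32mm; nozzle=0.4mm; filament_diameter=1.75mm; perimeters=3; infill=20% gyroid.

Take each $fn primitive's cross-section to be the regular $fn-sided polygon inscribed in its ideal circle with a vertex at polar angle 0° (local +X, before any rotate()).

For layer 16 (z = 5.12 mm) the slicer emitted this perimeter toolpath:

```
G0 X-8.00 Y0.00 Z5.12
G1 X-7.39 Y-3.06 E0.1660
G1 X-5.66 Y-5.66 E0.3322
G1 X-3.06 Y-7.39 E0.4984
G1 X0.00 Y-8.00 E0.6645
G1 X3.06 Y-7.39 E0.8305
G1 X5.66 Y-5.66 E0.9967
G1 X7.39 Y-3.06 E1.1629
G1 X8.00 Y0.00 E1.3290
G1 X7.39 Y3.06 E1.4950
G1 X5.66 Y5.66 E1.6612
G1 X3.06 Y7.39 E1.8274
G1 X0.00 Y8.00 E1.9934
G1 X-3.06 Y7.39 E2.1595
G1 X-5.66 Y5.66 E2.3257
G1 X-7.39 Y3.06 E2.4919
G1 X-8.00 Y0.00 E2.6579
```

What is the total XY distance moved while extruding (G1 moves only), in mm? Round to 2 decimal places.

49.95 mm

Sum the Euclidean lengths of each G1 segment: total = 49.95 mm.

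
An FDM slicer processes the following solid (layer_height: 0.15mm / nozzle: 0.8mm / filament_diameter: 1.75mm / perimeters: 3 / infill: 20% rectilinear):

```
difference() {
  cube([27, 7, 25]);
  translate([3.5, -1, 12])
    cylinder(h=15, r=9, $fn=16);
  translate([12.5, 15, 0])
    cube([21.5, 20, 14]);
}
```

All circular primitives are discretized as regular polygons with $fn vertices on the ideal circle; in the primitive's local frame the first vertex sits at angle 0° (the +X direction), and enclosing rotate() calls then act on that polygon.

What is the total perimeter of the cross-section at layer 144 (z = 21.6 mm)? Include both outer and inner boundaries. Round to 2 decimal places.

50.23 mm

At z = 21.6 mm: the 27×7 cube contributes its full rectangle (perimeter 68.00 mm); the r=9 cylinder at (3.5, -1) gives a regular 16-gon of circumradius 9 (constant along its height) (perimeter = 2·16·9.000·sin(180°/16) = 56.19 mm); the cube at (12.5, 15) does not reach this height (z outside [0, 14]); Taking the first minus the rest: starting from the 27×7 cube, the r=9 cylinder at (3.5, -1) partially overlaps it — only the 75.26 mm² overlap (of its 247.98 mm²) is removed, clipping the outline — boundary = 50.23 mm. Overall, the cross-section is a single solid region. Total boundary length (outer) = 50.23 mm.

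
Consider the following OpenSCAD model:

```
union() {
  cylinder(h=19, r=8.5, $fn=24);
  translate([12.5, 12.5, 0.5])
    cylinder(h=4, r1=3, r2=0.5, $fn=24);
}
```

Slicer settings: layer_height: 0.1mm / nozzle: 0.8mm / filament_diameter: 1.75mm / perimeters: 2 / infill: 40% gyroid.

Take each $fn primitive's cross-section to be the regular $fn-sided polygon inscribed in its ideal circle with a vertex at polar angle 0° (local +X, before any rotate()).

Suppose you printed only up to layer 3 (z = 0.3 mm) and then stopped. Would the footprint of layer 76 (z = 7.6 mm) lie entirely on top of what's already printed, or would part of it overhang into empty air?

entirely on top

Compare the two slices. At z = 0.3: the r=8.5 cylinder contributes a regular 24-gon of circumradius 8.5 (area = (24/2)·8.500²·sin(360°/24) = 224.40 mm²); the cone at (12.5, 12.5) is absent (z outside [0.5, 4.5]); Merging all regions: only the r=8.5 cylinder is present, so the union is just that shape — area = 224.40 mm². At z = 7.6: the r=8.5 cylinder contributes a regular 24-gon of circumradius 8.5 (area = (24/2)·8.500²·sin(360°/24) = 224.40 mm²); the cone at (12.5, 12.5) is not intersected at this z (z outside [0.5, 4.5]); Taking the union: only the r=8.5 cylinder is present, so the union is just that shape — area = 224.40 mm². Checking containment: the cross-section at z = 7.6 is a subset of the cross-section at z = 0.3.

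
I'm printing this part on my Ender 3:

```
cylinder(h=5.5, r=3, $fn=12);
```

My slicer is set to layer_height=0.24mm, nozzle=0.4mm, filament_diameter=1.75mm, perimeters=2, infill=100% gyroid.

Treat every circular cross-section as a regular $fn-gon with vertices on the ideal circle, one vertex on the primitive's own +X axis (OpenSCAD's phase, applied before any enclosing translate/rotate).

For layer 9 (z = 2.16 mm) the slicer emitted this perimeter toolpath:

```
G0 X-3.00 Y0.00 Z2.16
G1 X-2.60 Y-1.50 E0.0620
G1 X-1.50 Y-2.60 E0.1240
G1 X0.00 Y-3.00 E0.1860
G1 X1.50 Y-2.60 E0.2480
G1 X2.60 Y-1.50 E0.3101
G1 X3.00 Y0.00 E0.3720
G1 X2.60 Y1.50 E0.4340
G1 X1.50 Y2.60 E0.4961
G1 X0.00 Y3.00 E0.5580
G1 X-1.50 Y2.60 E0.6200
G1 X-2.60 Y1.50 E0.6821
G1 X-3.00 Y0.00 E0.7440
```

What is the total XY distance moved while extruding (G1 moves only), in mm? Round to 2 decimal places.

Sum the Euclidean lengths of each G1 segment: total = 18.64 mm.

18.64 mm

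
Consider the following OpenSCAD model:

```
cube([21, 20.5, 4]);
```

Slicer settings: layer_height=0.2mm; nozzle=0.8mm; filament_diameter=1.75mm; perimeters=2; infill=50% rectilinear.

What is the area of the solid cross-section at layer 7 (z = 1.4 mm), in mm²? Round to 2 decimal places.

At z = 1.4 mm: the cube is present — its section is the full 21×20.5 rectangle (area 430.50 mm²). Overall, the cross-section is a single solid region. Net area = 430.50 mm².

430.50 mm²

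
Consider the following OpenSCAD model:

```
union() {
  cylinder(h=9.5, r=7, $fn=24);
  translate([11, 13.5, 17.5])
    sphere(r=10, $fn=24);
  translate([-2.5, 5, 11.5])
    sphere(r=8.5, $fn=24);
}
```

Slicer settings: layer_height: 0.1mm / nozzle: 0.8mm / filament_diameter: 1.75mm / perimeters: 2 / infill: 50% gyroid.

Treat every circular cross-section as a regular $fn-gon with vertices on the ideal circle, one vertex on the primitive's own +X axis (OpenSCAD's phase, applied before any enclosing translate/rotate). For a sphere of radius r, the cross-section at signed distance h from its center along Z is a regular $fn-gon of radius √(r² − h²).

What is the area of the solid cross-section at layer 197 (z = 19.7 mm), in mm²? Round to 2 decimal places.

311.11 mm²

At z = 19.7 mm: the cylinder is not intersected at this z (z outside [0, 9.5]); the r=10 sphere at (11, 13.5) slices to a regular 24-gon of circumradius 9.755 (√(r²−h²) with h=2.2 from center) (area = (24/2)·9.755²·sin(360°/24) = 295.55 mm²); the r=8.5 sphere at (-2.5, 5) slices to a regular 24-gon of circumradius 2.238 (√(r²−h²) with h=8.2 from center) (area = (24/2)·2.238²·sin(360°/24) = 15.56 mm²); Merging all regions: the 2 present regions are separate (no shared area or edge), so areas and boundary lengths simply add and each stays a separate island — area = 311.11 mm². Overall, the cross-section has 2 separate islands. Net area = 311.11 mm².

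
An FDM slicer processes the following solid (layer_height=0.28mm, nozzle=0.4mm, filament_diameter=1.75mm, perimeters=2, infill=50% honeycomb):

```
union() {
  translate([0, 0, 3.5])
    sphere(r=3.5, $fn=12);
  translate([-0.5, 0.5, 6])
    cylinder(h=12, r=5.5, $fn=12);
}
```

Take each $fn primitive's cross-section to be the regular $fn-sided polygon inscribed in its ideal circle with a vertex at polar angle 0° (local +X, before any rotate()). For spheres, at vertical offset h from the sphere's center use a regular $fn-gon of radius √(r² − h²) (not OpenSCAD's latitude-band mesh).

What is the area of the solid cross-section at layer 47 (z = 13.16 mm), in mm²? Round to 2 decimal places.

90.75 mm²

At z = 13.16 mm: the sphere does not reach this height (|z−center|=9.660 > r=3.5); the cylinder at (-0.5, 0.5): section is a regular 12-gon, circumradius r=5.5 (area = (12/2)·5.500²·sin(360°/12) = 90.75 mm²); Taking the union: only the r=5.5 cylinder at (-0.5, 0.5) is present, so the union is just that shape — area = 90.75 mm². Overall, the cross-section is a single solid region. Net area = 90.75 mm².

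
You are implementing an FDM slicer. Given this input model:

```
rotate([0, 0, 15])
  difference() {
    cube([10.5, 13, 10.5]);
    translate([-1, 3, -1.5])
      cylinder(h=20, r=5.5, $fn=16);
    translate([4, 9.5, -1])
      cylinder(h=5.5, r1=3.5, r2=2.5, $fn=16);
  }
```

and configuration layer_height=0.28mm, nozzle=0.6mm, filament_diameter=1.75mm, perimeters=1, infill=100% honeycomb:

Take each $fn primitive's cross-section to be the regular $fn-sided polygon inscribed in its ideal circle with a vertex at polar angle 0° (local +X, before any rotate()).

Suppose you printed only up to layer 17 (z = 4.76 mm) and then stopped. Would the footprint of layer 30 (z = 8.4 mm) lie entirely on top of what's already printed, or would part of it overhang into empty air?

Compare the two slices. At z = 4.76: the cube is present — its section is the full 10.5×13 rectangle (area 136.50 mm²); the r=5.5 cylinder at (-1, 3) gives a regular 16-gon of circumradius 5.5 (constant along its height) (area = (16/2)·5.500²·sin(360°/16) = 92.61 mm²); the cone at (4, 9.5) is not intersected at this z (z outside [-1, 4.5]); After the difference (first − rest): starting from the 10.5×13 cube (136.50 mm²), the r=5.5 cylinder at (-1, 3) partially overlaps it — only the 30.17 mm² overlap (of its 92.61 mm²) is removed, clipping the outline — area = 106.33 mm²; (whole slice rotated 15° about Z — lengths, areas and connectivity unchanged). At z = 8.4: the cube is present — its section is the full 10.5×13 rectangle (area 136.50 mm²); the cylinder at (-1, 3): section is a regular 16-gon, circumradius r=5.5 (area = (16/2)·5.500²·sin(360°/16) = 92.61 mm²); the cone at (4, 9.5) is absent (z outside [-1, 4.5]); After the difference (first − rest): starting from the 10.5×13 cube (136.50 mm²), the r=5.5 cylinder at (-1, 3) partially overlaps it — only the 30.17 mm² overlap (of its 92.61 mm²) is removed, clipping the outline — area = 106.33 mm²; (whole slice rotated 15° about Z — lengths, areas and connectivity unchanged). Checking containment: the cross-section at z = 8.4 is a subset of the cross-section at z = 4.76.

entirely on top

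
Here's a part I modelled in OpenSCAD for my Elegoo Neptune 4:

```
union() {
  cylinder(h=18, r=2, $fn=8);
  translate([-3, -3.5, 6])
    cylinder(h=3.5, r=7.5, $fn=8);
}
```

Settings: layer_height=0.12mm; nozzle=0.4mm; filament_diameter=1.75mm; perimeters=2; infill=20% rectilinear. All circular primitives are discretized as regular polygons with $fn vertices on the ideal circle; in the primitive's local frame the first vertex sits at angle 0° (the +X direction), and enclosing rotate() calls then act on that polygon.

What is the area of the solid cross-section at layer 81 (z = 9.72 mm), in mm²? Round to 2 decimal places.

At z = 9.72 mm: the cylinder: section is a regular 8-gon, circumradius r=2 (area = (8/2)·2.000²·sin(360°/8) = 11.31 mm²); the cylinder at (-3, -3.5) is not intersected at this z (z outside [6, 9.5]); Merging all regions: only the r=2 cylinder is present, so the union is just that shape — area = 11.31 mm². Overall, the cross-section is a single solid region. Net area = 11.31 mm².

11.31 mm²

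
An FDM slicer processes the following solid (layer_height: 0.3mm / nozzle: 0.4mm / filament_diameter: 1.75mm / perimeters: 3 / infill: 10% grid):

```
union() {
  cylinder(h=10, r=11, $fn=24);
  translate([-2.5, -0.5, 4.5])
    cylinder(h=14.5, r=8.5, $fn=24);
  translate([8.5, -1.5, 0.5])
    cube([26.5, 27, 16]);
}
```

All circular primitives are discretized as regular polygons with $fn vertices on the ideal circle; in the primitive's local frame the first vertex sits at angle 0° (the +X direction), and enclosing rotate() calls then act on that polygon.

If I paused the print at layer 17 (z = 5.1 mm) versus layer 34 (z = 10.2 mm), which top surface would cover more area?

layer 17 (z = 5.1 mm)

Layer 17 (z = 5.1): the r=11 cylinder contributes a regular 24-gon of circumradius 11 (area = (24/2)·11.000²·sin(360°/24) = 375.81 mm²); the r=8.5 cylinder at (-2.5, -0.5) contributes a regular 24-gon of circumradius 8.5 (area = (24/2)·8.500²·sin(360°/24) = 224.40 mm²); the cube at (8.5, -1.5) is present — its section is the full 26.5×27 rectangle (area 715.50 mm²); Taking the union: the regions partially overlap — summed areas 1315.70 mm² minus the doubly-counted overlap 239.24 mm² gives 1076.46 mm² — area = 1076.46 mm². So its area = 1076.46 mm². Layer 34 (z = 10.2): the cylinder does not reach this height (z outside [0, 10]); the cylinder at (-2.5, -0.5): section is a regular 24-gon, circumradius r=8.5 (area = (24/2)·8.500²·sin(360°/24) = 224.40 mm²); the cube at (8.5, -1.5) (footprint 26.5×27) is included at this height (area 715.50 mm²); Combining (union): the 2 present regions are separate (no shared area or edge), so areas and boundary lengths simply add and each stays a separate island — area = 939.90 mm². So its area = 939.90 mm². Layer 17 is larger (1076.46 vs 939.90 mm²).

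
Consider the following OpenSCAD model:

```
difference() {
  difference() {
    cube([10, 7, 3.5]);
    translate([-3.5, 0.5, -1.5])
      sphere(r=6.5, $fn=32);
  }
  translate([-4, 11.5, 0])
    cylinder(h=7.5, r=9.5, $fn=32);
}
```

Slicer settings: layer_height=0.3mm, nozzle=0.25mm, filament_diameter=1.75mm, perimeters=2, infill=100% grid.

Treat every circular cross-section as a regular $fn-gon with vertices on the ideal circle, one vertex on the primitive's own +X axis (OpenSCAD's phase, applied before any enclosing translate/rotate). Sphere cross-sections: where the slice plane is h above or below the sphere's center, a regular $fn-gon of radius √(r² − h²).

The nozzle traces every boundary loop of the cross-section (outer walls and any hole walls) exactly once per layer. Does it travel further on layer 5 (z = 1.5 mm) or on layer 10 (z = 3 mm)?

layer 10 (z = 3 mm)

Layer 5 (z = 1.5): the 10×7 cube contributes its full rectangle (perimeter 34.00 mm); the sphere at (-3.5, 0.5): section is a regular 32-gon, circumradius = √(r²−h²) = √(6.5²−3²) = 5.766 (perimeter = 2·32·5.766·sin(180°/32) = 36.17 mm); Subtracting the remaining from the first: starting from the 10×7 cube, the r=6.5 sphere at (-3.5, 0.5) partially overlaps it — only the 8.27 mm² overlap (of its 103.79 mm²) is removed, clipping the outline — boundary = 32.50 mm; the r=9.5 cylinder at (-4, 11.5) contributes a regular 32-gon of circumradius 9.5 (perimeter = 2·32·9.500·sin(180°/32) = 59.59 mm); Subtracting the remaining from the first: starting from the result so far, the r=9.5 cylinder at (-4, 11.5) partially overlaps it — only the 9.23 mm² overlap (of its 281.71 mm²) is removed, clipping the outline — boundary = 28.83 mm. So its perimeter = 28.83 mm. Layer 10 (z = 3): the 10×7 cube contributes its full rectangle (perimeter 34.00 mm); the sphere at (-3.5, 0.5): section is a regular 32-gon, circumradius = √(r²−h²) = √(6.5²−4.5²) = 4.690 (perimeter = 2·32·4.690·sin(180°/32) = 29.42 mm); After the difference (first − rest): starting from the 10×7 cube, the r=6.5 sphere at (-3.5, 0.5) partially overlaps it — only the 3.08 mm² overlap (of its 68.67 mm²) is removed, clipping the outline — boundary = 33.16 mm; the cylinder at (-4, 11.5): section is a regular 32-gon, circumradius r=9.5 (perimeter = 2·32·9.500·sin(180°/32) = 59.59 mm); Taking the first minus the rest: starting from the result so far, the r=9.5 cylinder at (-4, 11.5) partially overlaps it — only the 10.62 mm² overlap (of its 281.71 mm²) is removed, clipping the outline — boundary = 30.45 mm. So its perimeter = 30.45 mm. Layer 10 is larger (30.45 vs 28.83 mm).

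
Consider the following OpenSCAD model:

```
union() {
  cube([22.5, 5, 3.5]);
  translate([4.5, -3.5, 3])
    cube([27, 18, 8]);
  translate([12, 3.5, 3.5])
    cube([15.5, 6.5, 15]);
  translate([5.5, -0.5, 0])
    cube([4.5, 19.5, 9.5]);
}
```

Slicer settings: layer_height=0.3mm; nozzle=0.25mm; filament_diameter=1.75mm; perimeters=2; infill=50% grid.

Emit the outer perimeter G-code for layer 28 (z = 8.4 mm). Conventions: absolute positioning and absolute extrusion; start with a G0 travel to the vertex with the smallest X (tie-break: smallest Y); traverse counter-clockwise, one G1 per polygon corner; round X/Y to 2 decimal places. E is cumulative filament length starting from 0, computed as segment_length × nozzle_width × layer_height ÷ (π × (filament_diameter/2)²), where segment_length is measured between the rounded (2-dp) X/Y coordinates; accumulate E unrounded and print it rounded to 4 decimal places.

At z = 8.4 mm: the cube does not reach this height (z outside [0, 3.5]); the cube at (4.5, -3.5) (footprint 27×18) is included at this height; the 15.5×6.5 cube at (12, 3.5) contributes its full rectangle; the cube at (5.5, -0.5) is present — its section is the full 4.5×19.5 rectangle; Combining (union): the regions partially overlap (shared area 168.25 mm²), so overlapping operands fuse into one piece — 1 connected region. The outline is a single polygon with 8 vertices. Extrusion per mm of travel: 0.25 × 0.3 / (π × 0.875²) = 0.031181. Accumulating E over each segment gives final E = 3.0870.

G0 X4.50 Y-3.50 Z8.40
G1 X31.50 Y-3.50 E0.8419
G1 X31.50 Y14.50 E1.4032
G1 X10.00 Y14.50 E2.0736
G1 X10.00 Y19.00 E2.2139
G1 X5.50 Y19.00 E2.3542
G1 X5.50 Y14.50 E2.4945
G1 X4.50 Y14.50 E2.5257
G1 X4.50 Y-3.50 E3.0870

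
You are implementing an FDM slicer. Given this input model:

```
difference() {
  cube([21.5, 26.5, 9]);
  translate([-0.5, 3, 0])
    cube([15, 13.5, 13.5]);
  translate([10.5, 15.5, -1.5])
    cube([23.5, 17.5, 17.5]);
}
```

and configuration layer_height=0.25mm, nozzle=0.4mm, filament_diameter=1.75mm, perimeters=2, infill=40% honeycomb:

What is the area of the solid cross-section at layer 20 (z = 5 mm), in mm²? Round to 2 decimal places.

257.00 mm²

At z = 5 mm: the cube is present — its section is the full 21.5×26.5 rectangle (area 569.75 mm²); the 15×13.5 cube at (-0.5, 3) contributes its full rectangle (area 202.50 mm²); the cube at (10.5, 15.5) is present — its section is the full 23.5×17.5 rectangle (area 411.25 mm²); After the difference (first − rest): starting from the 21.5×26.5 cube (569.75 mm²), the 15×13.5 cube at (-0.5, 3) partially overlaps it — only the 195.75 mm² overlap (of its 202.50 mm²) is removed, clipping the outline; the 23.5×17.5 cube at (10.5, 15.5) partially overlaps it — only the 117.00 mm² overlap (of its 411.25 mm²) is removed, clipping the outline — area = 257.00 mm². Overall, the cross-section has 2 separate islands. Net area = 257.00 mm².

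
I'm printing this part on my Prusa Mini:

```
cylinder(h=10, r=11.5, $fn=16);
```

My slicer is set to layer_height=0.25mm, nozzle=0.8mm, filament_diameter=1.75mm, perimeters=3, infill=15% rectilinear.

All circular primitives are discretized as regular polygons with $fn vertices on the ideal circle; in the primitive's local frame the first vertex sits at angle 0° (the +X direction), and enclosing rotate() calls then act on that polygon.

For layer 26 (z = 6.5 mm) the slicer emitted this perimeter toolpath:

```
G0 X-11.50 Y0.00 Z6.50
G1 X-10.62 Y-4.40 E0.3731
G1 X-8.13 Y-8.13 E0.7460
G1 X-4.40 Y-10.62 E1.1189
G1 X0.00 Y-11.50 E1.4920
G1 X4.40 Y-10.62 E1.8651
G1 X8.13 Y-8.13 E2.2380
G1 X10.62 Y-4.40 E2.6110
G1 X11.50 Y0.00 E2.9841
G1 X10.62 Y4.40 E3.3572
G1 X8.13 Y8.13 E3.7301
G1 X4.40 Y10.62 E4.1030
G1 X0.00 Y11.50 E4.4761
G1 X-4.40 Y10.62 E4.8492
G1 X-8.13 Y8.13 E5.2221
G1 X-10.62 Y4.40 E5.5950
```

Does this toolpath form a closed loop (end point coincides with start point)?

no

Start point (G0): (-11.50, 0.00). End point (last G1): the path does not return to the start — open.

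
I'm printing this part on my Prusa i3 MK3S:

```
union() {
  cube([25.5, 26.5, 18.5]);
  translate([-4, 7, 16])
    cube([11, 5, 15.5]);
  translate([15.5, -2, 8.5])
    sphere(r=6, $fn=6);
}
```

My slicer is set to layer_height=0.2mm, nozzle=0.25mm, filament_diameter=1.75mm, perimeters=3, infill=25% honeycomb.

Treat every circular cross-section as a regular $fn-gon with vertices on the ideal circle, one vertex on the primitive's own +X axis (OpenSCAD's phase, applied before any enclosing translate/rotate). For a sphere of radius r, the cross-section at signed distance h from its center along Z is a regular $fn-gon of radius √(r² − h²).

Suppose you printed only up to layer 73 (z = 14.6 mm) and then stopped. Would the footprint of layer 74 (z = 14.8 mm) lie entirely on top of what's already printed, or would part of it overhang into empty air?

Compare the two slices. At z = 14.6: the cube is present — its section is the full 25.5×26.5 rectangle (area 675.75 mm²); the cube at (-4, 7) is absent (z outside [16, 31.5]); the sphere at (15.5, -2) does not reach this height (|z−center|=6.100 > r=6); Combining (union): only the 25.5×26.5 cube is present, so the union is just that shape — area = 675.75 mm². At z = 14.8: the cube is present — its section is the full 25.5×26.5 rectangle (area 675.75 mm²); the cube at (-4, 7) does not reach this height (z outside [16, 31.5]); the sphere at (15.5, -2) is absent (|z−center|=6.300 > r=6); Merging all regions: only the 25.5×26.5 cube is present, so the union is just that shape — area = 675.75 mm². Checking containment: the cross-section at z = 14.8 is a subset of the cross-section at z = 14.6.

entirely on top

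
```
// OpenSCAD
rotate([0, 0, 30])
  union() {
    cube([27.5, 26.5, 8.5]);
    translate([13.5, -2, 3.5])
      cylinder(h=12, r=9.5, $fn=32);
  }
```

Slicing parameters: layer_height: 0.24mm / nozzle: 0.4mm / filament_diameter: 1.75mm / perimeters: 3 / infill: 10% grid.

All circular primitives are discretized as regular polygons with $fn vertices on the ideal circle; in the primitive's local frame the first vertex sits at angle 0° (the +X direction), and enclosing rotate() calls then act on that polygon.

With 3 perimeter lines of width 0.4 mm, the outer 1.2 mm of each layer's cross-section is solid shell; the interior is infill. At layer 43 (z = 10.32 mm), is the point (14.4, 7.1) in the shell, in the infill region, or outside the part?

infill

At z = 10.32 mm: the cube does not reach this height (z outside [0, 8.5]); the r=9.5 cylinder at (13.5, -2) contributes a regular 32-gon of circumradius 9.5; Taking the union: only the r=9.5 cylinder at (13.5, -2) is present, so the union is just that shape — 1 connected region; (rotated 30° about Z; rotation is an isometry so areas/perimeters/island counts are preserved). Overall, the cross-section is a single solid region. Undo the 30° rotation: the query point maps to (16.021, -1.051) in the un-rotated model frame. The nearest boundary edge runs (22.82, -0.15)→(22.28, 1.64); distance from the point to it = 6.77 mm. The point is inside the cross-section and 6.77 mm from the nearest boundary — more than the 1.2 mm shell width (3 × 0.4), so it's in the infill interior.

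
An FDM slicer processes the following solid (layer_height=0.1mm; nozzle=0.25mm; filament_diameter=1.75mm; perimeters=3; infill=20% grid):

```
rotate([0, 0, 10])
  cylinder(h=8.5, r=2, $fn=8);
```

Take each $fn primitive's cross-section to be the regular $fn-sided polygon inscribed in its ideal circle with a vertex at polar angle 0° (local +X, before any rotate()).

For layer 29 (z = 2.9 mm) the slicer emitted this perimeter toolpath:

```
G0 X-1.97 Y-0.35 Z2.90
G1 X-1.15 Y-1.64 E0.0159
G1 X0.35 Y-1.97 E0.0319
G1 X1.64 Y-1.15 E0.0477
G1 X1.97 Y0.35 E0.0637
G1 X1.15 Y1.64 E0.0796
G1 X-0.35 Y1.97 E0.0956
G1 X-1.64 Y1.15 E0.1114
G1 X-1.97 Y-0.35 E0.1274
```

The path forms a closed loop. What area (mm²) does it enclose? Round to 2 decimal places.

Apply the shoelace formula to the sequence of (X, Y) vertices; enclosed area = 11.34 mm².

11.34 mm²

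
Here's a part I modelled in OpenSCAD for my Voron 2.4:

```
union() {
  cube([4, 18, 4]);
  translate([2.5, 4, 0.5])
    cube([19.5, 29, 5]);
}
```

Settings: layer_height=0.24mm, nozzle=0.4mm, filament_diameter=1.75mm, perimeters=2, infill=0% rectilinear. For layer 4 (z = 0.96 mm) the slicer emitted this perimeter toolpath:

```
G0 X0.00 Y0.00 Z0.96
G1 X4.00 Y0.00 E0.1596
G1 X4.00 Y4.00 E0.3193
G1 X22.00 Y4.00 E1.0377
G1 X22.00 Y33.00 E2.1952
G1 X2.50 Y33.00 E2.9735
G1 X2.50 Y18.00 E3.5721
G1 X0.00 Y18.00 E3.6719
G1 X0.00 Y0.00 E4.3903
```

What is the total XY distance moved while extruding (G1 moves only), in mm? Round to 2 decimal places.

Sum the Euclidean lengths of each G1 segment: total = 110.00 mm.

110.00 mm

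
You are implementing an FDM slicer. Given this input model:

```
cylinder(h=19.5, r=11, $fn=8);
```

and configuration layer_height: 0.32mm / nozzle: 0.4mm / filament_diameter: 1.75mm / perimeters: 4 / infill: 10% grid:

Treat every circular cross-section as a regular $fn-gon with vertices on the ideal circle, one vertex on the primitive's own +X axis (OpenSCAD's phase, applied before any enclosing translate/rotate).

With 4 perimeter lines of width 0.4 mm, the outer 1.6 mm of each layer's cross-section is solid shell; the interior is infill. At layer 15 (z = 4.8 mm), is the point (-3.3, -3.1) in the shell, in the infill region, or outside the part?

infill

At z = 4.8 mm: the r=11 cylinder gives a regular 8-gon of circumradius 11 (constant along its height). Overall, the cross-section is a single solid region. The nearest boundary edge runs (-11.00, 0.00)→(-7.78, -7.78); distance from the point to it = 5.93 mm. The point is inside the cross-section and 5.93 mm from the nearest boundary — more than the 1.6 mm shell width (4 × 0.4), so it's in the infill interior.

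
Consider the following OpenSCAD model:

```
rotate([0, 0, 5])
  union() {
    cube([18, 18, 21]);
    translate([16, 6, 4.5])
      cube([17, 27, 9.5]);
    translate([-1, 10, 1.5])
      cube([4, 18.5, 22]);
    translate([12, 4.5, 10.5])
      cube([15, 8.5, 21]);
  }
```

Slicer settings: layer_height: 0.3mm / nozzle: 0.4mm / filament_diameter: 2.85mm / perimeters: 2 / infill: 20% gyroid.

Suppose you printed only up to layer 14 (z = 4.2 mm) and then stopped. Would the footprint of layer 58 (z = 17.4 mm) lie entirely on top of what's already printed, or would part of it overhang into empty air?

part overhangs

Compare the two slices. At z = 4.2: the cube is present — its section is the full 18×18 rectangle (area 324.00 mm²); the cube at (16, 6) is not intersected at this z (z outside [4.5, 14]); the 4×18.5 cube at (-1, 10) contributes its full rectangle (area 74.00 mm²); the cube at (12, 4.5) is absent (z outside [10.5, 31.5]); Combining (union): the regions partially overlap — summed areas 398.00 mm² minus the doubly-counted overlap 24.00 mm² gives 374.00 mm² — area = 374.00 mm²; (rotated 5° about Z; rotation is an isometry so areas/perimeters/island counts are preserved). At z = 17.4: the cube is present — its section is the full 18×18 rectangle (area 324.00 mm²); the cube at (16, 6) is not intersected at this z (z outside [4.5, 14]); the cube at (-1, 10) is present — its section is the full 4×18.5 rectangle (area 74.00 mm²); the 15×8.5 cube at (12, 4.5) contributes its full rectangle (area 127.50 mm²); Taking the union: the regions partially overlap — summed areas 525.50 mm² minus the doubly-counted overlap 75.00 mm² gives 450.50 mm² — area = 450.50 mm²; (whole slice rotated 5° about Z — lengths, areas and connectivity unchanged). Checking containment: at z = 17.4 the cross-section extends beyond the z = 4.2 cross-section by about 76.50 mm².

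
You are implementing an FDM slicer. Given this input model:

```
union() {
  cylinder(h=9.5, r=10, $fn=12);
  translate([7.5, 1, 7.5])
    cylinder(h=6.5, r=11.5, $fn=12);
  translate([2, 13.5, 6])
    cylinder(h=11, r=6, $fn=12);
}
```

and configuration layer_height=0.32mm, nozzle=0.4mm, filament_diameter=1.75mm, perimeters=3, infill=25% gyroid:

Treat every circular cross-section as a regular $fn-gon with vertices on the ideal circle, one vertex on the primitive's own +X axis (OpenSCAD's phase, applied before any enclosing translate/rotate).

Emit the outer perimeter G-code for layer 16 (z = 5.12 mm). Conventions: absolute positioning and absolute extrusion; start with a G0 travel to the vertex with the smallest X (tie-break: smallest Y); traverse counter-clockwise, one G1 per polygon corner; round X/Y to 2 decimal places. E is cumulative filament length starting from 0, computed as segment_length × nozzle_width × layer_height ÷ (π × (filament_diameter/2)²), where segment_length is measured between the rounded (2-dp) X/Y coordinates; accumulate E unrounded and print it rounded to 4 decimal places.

At z = 5.12 mm: the cylinder: section is a regular 12-gon, circumradius r=10; the cylinder at (7.5, 1) does not reach this height (z outside [7.5, 14]); the cylinder at (2, 13.5) is not intersected at this z (z outside [6, 17]); Merging all regions: only the r=10 cylinder is present, so the union is just that shape — 1 connected region. The outline is a single polygon with 12 vertices. Extrusion per mm of travel: 0.4 × 0.32 / (π × 0.875²) = 0.053216. Accumulating E over each segment gives final E = 3.3056.

G0 X-10.00 Y0.00 Z5.12
G1 X-8.66 Y-5.00 E0.2755
G1 X-5.00 Y-8.66 E0.5509
G1 X0.00 Y-10.00 E0.8264
G1 X5.00 Y-8.66 E1.1019
G1 X8.66 Y-5.00 E1.3773
G1 X10.00 Y0.00 E1.6528
G1 X8.66 Y5.00 E1.9283
G1 X5.00 Y8.66 E2.2037
G1 X0.00 Y10.00 E2.4792
G1 X-5.00 Y8.66 E2.7546
G1 X-8.66 Y5.00 E3.0301
G1 X-10.00 Y0.00 E3.3056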